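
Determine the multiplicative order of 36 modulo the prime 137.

68

The order of 36 must divide p − 1 = 136 = 2^3 · 17.
Divisors: 1, 2, 4, 8, 17, 34, 68, 136.
Check each in increasing order: 36^1 ≡ 36;  36^2 ≡ 63;  36^4 ≡ 133;  36^8 ≡ 16;  36^17 ≡ 37;  36^34 ≡ 136;  36^68 ≡ 1.
Smallest exponent giving 1 is 68.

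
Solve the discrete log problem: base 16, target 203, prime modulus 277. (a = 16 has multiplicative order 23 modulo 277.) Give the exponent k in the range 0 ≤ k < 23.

Successive powers of 16 modulo 277:
  16^0=1  16^1=16  16^2=256  16^3=218  16^4=164  16^5=131
  16^6=157  16^7=19  16^8=27  16^9=155  16^10=264  16^11=69
  16^12=273  16^13=213  16^14=84  16^15=236  16^16=175  16^17=30
  16^18=203
So 16^18 ≡ 203 (mod 277), giving k = 18.

18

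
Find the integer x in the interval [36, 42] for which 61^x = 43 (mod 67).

39

Compute 61^36 mod 67 = 15, then multiply by 61 repeatedly:
  61^36=15  61^37=44  61^38=4  61^39=43
Found 43 at exponent 39.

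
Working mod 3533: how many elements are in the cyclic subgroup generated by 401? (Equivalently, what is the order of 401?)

3532

The order of 401 must divide p − 1 = 3532 = 2^2 · 883.
Divisors: 1, 2, 4, 883, 1766, 3532.
Check each in increasing order: 401^1 ≡ 401;  401^2 ≡ 1816;  401^4 ≡ 1567;  401^883 ≡ 2985;  401^1766 ≡ 3532;  401^3532 ≡ 1.
Smallest exponent giving 1 is 3532.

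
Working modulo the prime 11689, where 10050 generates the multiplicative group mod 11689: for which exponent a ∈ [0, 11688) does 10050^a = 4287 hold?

Baby-step giant-step with m = ceil(sqrt(11688)) = 109.
Baby table (10050^j mod 11689 for j=0..108):
  0:1  1:10050  2:9540  3:3822  4:1046  5:3889  6:8123  7:174
  8:7039  9:122  10:10444  11:6669  12:10413  13:10722  14:6898  15:9130
  16:9539  17:5461  18:3195  19:67  20:7077  21:7974  22:10605  23:11637
  24:3405  25:6547  26:11658  27:4053  28:8174  29:10097  30:2641  31:8020
  32:5345  33:6295  34:3882  35:7907  36:3528  37:3663  38:4489  39:6599
  40:8253  41:9195  42:8205  43:6044  44:6156  45:9612  46:2704  47:9964
  48:10226  49:1612  50:11335  51:7445  52:961  53:2936  54:3764  55:2596
  56:11641  57:8538  58:9640  59:3568  60:8237  61:352  62:7522  63:3337
  64:1109  65:5833  66:1315  67:7180  68:2803  69:11349  70:7877  71:5942
  72:9688  73:6719  74:10286  75:8473  76:10974  77:2985  78:5276  79:2496
  80:206  81:1347  82:1488  83:4169  84:5074  85:6282  86:1811  87:777
  88:598  89:1754  90:688  91:6201  92:5991  93:11200  94:6619  95:10540
  96:1282  97:2822  98:3586  99:2113  100:8426  101:6184  102:10476  103:977
  104:90  105:4447  106:5303  107:4999  108:628
Giant step factor: 10050^(-109) ≡ 6181 (mod 11689).
Scan 4287·6181^i mod 11689 for i = 0, 1, …:
  i=0: 4287   i=1: 10673   i=2: 8786   i=3: 10861
  i=4: 1914   i=5: 1166   i=6: 6622   i=7: 7393
  i=8: 3832   i=9: 3678     …   i=86: 789
  i=87: 2496
Match at i=87, j=79: a = 87·109 + 79 = 9562.

9562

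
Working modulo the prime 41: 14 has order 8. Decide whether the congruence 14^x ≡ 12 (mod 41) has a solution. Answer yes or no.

no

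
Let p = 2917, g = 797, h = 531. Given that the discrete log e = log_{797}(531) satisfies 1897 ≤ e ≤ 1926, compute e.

1914

Compute 797^1897 mod 2917 = 1773, then multiply by 797 repeatedly:
  797^1897=1773  797^1898=1253  797^1899=1027  797^1900=1759  797^1901=1763
  797^1902=2034  797^1903=2163  797^1904=2881  797^1905=478  797^1906=1756
  797^1907=2289  797^1908=1208  797^1909=166  797^1910=1037  797^1911=978
  797^1912=627  797^1913=912  797^1914=531
Found 531 at exponent 1914.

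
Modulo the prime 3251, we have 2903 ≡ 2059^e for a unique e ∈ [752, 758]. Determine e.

Compute 2059^752 mod 3251 = 2903, then multiply by 2059 repeatedly:
  2059^752=2903
Found 2903 at exponent 752.

752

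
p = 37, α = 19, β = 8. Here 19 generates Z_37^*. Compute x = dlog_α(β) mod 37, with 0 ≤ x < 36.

Successive powers of 19 modulo 37:
  19^0=1  19^1=19  19^2=28  19^3=14  19^4=7  19^5=22
  19^6=11  19^7=24  19^8=12  19^9=6  19^10=3  19^11=20
  19^12=10  19^13=5  19^14=21  19^15=29  19^16=33  19^17=35
  19^18=36  19^19=18  19^20=9  19^21=23  19^22=30  19^23=15
  19^24=26  19^25=13  19^26=25  19^27=31  19^28=34  19^29=17
  19^30=27  19^31=32  19^32=16  19^33=8
So 19^33 ≡ 8 (mod 37), giving x = 33.

33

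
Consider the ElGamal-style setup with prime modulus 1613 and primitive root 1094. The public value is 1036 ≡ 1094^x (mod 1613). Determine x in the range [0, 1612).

Baby-step giant-step with m = ceil(sqrt(1612)) = 41.
Baby table (1094^j mod 1613 for j=0..40):
  0:1  1:1094  2:1603  3:351  4:100  5:1329  6:613  7:1227
  8:322  9:634  10:6  11:112  12:1553  13:493  14:600  15:1522
  16:452  17:910  18:319  19:578  20:36  21:672  22:1253  23:1345
  24:374  25:1067  26:1099  27:621  28:301  29:242  30:216  31:806
  32:1066  33:5  34:631  35:1563  36:142  37:500  38:193  39:1452
  40:1296
Giant step factor: 1094^(-41) ≡ 1075 (mod 1613).
Scan 1036·1075^i mod 1613 for i = 0, 1, …:
  i=0: 1036   i=1: 730   i=2: 832   i=3: 798
  i=4: 1347   i=5: 1164   i=6: 1225   i=7: 667
  i=8: 853   i=9: 791     …   i=13: 647
  i=14: 322
Match at i=14, j=8: x = 14·41 + 8 = 582.

582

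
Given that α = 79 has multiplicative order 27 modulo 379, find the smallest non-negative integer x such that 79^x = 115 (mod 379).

15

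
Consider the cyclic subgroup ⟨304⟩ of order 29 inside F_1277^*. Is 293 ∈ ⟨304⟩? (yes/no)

293 ∈ ⟨304⟩ iff 293^29 ≡ 1 (mod 1277), since |⟨304⟩| = 29.
293^29 mod 1277 = 850.
Since 850 ≠ 1, 293 does not lie in the subgroup.

no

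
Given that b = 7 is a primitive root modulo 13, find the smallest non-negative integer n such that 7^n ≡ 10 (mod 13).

2

Successive powers of 7 modulo 13:
  7^0=1  7^1=7  7^2=10
So 7^2 ≡ 10 (mod 13), giving n = 2.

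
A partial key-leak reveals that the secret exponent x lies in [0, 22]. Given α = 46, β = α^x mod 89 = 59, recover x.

3

Compute 46^0 mod 89 = 1, then multiply by 46 repeatedly:
  46^0=1  46^1=46  46^2=69  46^3=59
Found 59 at exponent 3.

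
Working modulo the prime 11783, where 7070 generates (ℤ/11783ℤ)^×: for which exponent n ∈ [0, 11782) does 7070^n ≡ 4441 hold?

Baby-step giant-step with m = ceil(sqrt(11782)) = 109.
Baby table (7070^j mod 11783 for j=0..108):
  0:1  1:7070  2:1414  3:4996  4:8069  5:6327  6:3622  7:3081
  8:7686  9:8607  10:4078  11:10242  12:4405  13:881  14:7246  15:8519
  16:6417  17:3640  18:728  19:9572  20:4271  21:7924  22:6298  23:10686
  24:9207  25:4198  26:10266  27:9123  28:11251  29:9320  30:1864  31:5086
  32:8087  33:3974  34:5508  35:10528  36:11532  37:4663  38:10359  39:6785
  40:1357  41:2628  42:9952  43:4347  44:3226  45:7715  46:1543  47:9735
  48:1947  49:2746  50:7619  51:6237  52:3604  53:5434  54:5800  55:1160
  56:232  57:2403  58:9907  59:4338  60:10294  61:6772  62:3711  63:7812
  64:3919  65:5497  66:3456  67:7761  68:8622  69:4081  70:7886  71:8647
  72:4086  73:7887  74:3934  75:5500  76:1100  77:220  78:44  79:4722
  80:3301  81:7730  82:1546  83:7379  84:6189  85:5951  86:8260  87:1652
  88:2687  89:2894  90:5292  91:3415  92:683  93:9563  94:11339  95:6981
  96:8466  97:8763  98:11179  99:6949  100:6103  101:10647  102:4486  103:7967
  104:3950  105:790  106:158  107:9458  108:11318
Giant step factor: 7070^(-109) ≡ 10516 (mod 11783).
Scan 4441·10516^i mod 11783 for i = 0, 1, …:
  i=0: 4441   i=1: 5527   i=2: 8176   i=3: 10048
  i=4: 6607   i=5: 6644   i=6: 6897   i=7: 4487
  i=8: 6160   i=9: 7409   i=10: 3848   i=11: 2746
Match at i=11, j=49: n = 11·109 + 49 = 1248.

1248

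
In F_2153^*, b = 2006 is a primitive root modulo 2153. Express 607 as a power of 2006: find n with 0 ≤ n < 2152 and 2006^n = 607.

Baby-step giant-step with m = ceil(sqrt(2152)) = 47.
Baby table (2006^j mod 2153 for j=0..46):
  0:1  1:2006  2:79  3:1305  4:1935  5:1904  6:2  7:1859
  8:158  9:457  10:1717  11:1655  12:4  13:1565  14:316  15:914
  16:1281  17:1157  18:8  19:977  20:632  21:1828  22:409  23:161
  24:16  25:1954  26:1264  27:1503  28:818  29:322  30:32  31:1755
  32:375  33:853  34:1636  35:644  36:64  37:1357  38:750  39:1706
  40:1119  41:1288  42:128  43:561  44:1500  45:1259  46:85
Giant step factor: 2006^(-47) ≡ 1303 (mod 2153).
Scan 607·1303^i mod 2153 for i = 0, 1, …:
  i=0: 607   i=1: 770   i=2: 12   i=3: 565
  i=4: 2022   i=5: 1547   i=6: 533   i=7: 1233
  i=8: 461   i=9: 2149     …   i=31: 512
  i=32: 1859
Match at i=32, j=7: n = 32·47 + 7 = 1511.

1511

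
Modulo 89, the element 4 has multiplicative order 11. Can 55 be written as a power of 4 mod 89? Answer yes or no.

no

⟨4⟩ has order 11; its elements mod 89 are {1, 2, 4, 8, 16, 32, 39, 45, 64, 67, 78}.
55 is not in this set.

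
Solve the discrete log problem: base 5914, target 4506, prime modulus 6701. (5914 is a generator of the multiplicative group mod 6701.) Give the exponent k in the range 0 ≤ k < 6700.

6324

Baby-step giant-step with m = ceil(sqrt(6700)) = 82.
Baby table (5914^j mod 6701 for j=0..81):
  0:1  1:5914  2:2877  3:739  4:1394  5:1886  6:3340  7:4913
  8:6647  9:2292  10:5466  11:300  12:5136  13:5372  14:567  15:2738
  16:2916  17:3551  18:6381  19:3903  20:4098  21:4756  22:2887  23:6271
  24:3360  25:2575  26:3878  27:3670  28:6542  29:4515  30:4926  31:3117
  32:6188  33:1671  34:5020  35:2850  36:1885  37:4127  38:2036  39:5908
  40:898  41:3580  42:3661  43:223  44:5426  45:4976  46:3973  47:2616
  48:5116  49:1009  50:3336  51:1360  52:1840  53:6037  54:6591  55:6158
  56:5178  57:5823  58:783  59:271  60:1155  61:2351  62:5940  63:2518
  64:1830  65:505  66:4625  67:5469  68:4640  69:365  70:888  71:4749
  72:1695  73:6235  74:4888  75:6219  76:4078  77:393  78:5656  79:4893
  80:2284  81:5061
Giant step factor: 5914^(-82) ≡ 5329 (mod 6701).
Scan 4506·5329^i mod 6701 for i = 0, 1, …:
  i=0: 4506   i=1: 2791   i=2: 3720   i=3: 2322
  i=4: 3892   i=5: 873   i=6: 1723   i=7: 1497
  i=8: 3323   i=9: 4225     …   i=76: 3874
  i=77: 5466
Match at i=77, j=10: k = 77·82 + 10 = 6324.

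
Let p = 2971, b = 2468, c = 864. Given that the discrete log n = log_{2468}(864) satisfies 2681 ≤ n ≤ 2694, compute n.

2682

Compute 2468^2681 mod 2971 = 2355, then multiply by 2468 repeatedly:
  2468^2681=2355  2468^2682=864
Found 864 at exponent 2682.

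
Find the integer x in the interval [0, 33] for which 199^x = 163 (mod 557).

3

Compute 199^0 mod 557 = 1, then multiply by 199 repeatedly:
  199^0=1  199^1=199  199^2=54  199^3=163
Found 163 at exponent 3.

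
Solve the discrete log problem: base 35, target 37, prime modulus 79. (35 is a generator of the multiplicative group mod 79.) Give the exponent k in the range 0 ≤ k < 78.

49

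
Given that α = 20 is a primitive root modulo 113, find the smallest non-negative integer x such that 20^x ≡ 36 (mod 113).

62

Baby-step giant-step with m = ceil(sqrt(112)) = 11.
Baby table (20^j mod 113 for j=0..10):
  0:1  1:20  2:61  3:90  4:105  5:66  6:77  7:71
  8:64  9:37  10:62
Giant step factor: 20^(-11) ≡ 75 (mod 113).
Scan 36·75^i mod 113 for i = 0, 1, …:
  i=0: 36   i=1: 101   i=2: 4   i=3: 74
  i=4: 13   i=5: 71
Match at i=5, j=7: x = 5·11 + 7 = 62.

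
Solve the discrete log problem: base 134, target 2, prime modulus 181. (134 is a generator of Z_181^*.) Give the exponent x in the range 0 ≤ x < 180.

Successive powers of 134 modulo 181:
  134^0=1  134^1=134  134^2=37  134^3=71  134^4=102  134^5=93
  134^6=154  134^7=2
So 134^7 ≡ 2 (mod 181), giving x = 7.

7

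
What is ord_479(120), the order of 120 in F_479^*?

239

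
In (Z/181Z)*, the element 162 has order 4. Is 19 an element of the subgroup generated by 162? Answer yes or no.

⟨162⟩ has order 4; its elements mod 181 are {1, 19, 162, 180}.
19 is in this set.

yes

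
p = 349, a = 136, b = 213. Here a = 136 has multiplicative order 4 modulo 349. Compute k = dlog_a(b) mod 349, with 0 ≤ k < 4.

Successive powers of 136 modulo 349:
  136^0=1  136^1=136  136^2=348  136^3=213
So 136^3 ≡ 213 (mod 349), giving k = 3.

3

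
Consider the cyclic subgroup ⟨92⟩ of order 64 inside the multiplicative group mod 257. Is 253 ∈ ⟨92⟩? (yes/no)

253 ∈ ⟨92⟩ iff 253^64 ≡ 1 (mod 257), since |⟨92⟩| = 64.
253^64 mod 257 = 1.
Since 1 = 1, 253 lies in the subgroup.

yes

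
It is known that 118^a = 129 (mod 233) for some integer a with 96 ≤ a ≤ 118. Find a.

114

Compute 118^96 mod 233 = 4, then multiply by 118 repeatedly:
  118^96=4  118^97=6  118^98=9  118^99=130  118^100=195
  118^101=176  118^102=31  118^103=163  118^104=128  118^105=192
  118^106=55  118^107=199  118^108=182  118^109=40  118^110=60
  118^111=90  118^112=135  118^113=86  118^114=129
Found 129 at exponent 114.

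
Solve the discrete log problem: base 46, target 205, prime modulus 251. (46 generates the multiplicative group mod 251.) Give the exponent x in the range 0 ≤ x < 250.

Baby-step giant-step with m = ceil(sqrt(250)) = 16.
Baby table (46^j mod 251 for j=0..15):
  0:1  1:46  2:108  3:199  4:118  5:157  6:194  7:139
  8:119  9:203  10:51  11:87  12:237  13:109  14:245  15:226
Giant step factor: 46^(-16) ≡ 153 (mod 251).
Scan 205·153^i mod 251 for i = 0, 1, …:
  i=0: 205   i=1: 241   i=2: 227   i=3: 93
  i=4: 173   i=5: 114   i=6: 123   i=7: 245
Match at i=7, j=14: x = 7·16 + 14 = 126.

126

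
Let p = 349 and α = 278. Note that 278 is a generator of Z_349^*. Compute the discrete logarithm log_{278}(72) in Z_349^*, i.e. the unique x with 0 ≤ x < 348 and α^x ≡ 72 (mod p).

Baby-step giant-step with m = ceil(sqrt(348)) = 19.
Baby table (278^j mod 349 for j=0..18):
  0:1  1:278  2:155  3:163  4:293  5:137  6:45  7:295
  8:344  9:6  10:272  11:232  12:280  13:13  14:124  15:270
  16:25  17:319  18:36
Giant step factor: 278^(-19) ≡ 105 (mod 349).
Scan 72·105^i mod 349 for i = 0, 1, …:
  i=0: 72   i=1: 231   i=2: 174   i=3: 122
  i=4: 246   i=5: 4   i=6: 71   i=7: 126
  i=8: 317   i=9: 130     …   i=14: 46
  i=15: 293
Match at i=15, j=4: x = 15·19 + 4 = 289.

289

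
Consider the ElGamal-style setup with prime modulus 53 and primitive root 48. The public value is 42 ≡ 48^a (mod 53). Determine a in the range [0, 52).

Successive powers of 48 modulo 53:
  48^0=1  48^1=48  48^2=25  48^3=34  48^4=42
So 48^4 ≡ 42 (mod 53), giving a = 4.

4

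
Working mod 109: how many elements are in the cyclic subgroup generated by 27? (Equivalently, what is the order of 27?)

9

The order of 27 must divide p − 1 = 108 = 2^2 · 3^3.
Divisors: 1, 2, 3, 4, 6, 9, 12, 18, 27, 36, 54, 108.
Check each in increasing order: 27^1 ≡ 27;  27^2 ≡ 75;  27^3 ≡ 63;  27^4 ≡ 66;  27^6 ≡ 45;  27^9 ≡ 1.
Smallest exponent giving 1 is 9.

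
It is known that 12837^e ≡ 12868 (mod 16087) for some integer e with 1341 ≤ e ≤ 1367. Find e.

1342

Compute 12837^1341 mod 16087 = 10955, then multiply by 12837 repeatedly:
  12837^1341=10955  12837^1342=12868
Found 12868 at exponent 1342.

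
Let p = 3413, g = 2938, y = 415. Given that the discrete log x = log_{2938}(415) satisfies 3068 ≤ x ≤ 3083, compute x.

3077

Compute 2938^3068 mod 3413 = 887, then multiply by 2938 repeatedly:
  2938^3068=887  2938^3069=1887  2938^3070=1294  2938^3071=3103  2938^3072=491
  2938^3073=2272  2938^3074=2721  2938^3075=1052  2938^3076=2011  2938^3077=415
Found 415 at exponent 3077.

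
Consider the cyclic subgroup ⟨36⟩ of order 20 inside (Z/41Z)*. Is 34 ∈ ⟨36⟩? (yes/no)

no

⟨36⟩ has order 20; its elements mod 41 are {1, 2, 4, 5, 8, 9, 10, 16, 18, 20, 21, 23, 25, 31, 32, 33, 36, 37, 39, 40}.
34 is not in this set.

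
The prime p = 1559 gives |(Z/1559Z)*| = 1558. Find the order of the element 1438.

The order of 1438 must divide p − 1 = 1558 = 2 · 19 · 41.
Divisors: 1, 2, 19, 38, 41, 82, 779, 1558.
Check each in increasing order: 1438^1 ≡ 1438;  1438^2 ≡ 610;  1438^19 ≡ 970;  1438^38 ≡ 823;  1438^41 ≡ 805;  1438^82 ≡ 1040;  1438^779 ≡ 1558;  1438^1558 ≡ 1.
Smallest exponent giving 1 is 1558.

1558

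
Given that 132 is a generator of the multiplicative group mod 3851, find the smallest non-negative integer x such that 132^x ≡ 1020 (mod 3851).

Baby-step giant-step with m = ceil(sqrt(3850)) = 63.
Baby table (132^j mod 3851 for j=0..62):
  0:1  1:132  2:2020  3:921  4:2191  5:387  6:1021  7:3838
  8:2135  9:697  10:3431  11:2325  12:2671  13:2131  14:169  15:3053
  16:2492  17:1609  18:583  19:3787  20:3105  21:1654  22:2672  23:2263
  24:2189  25:123  26:832  27:1996  28:1604  29:3774  30:1389  31:2351
  32:2252  33:737  34:1009  35:2254  36:1001  37:1198  38:245  39:1532
  40:1972  41:2287  42:1506  43:2391  44:3681  45:666  46:3190  47:1321
  48:1077  49:3528  50:3576  51:2210  52:2895  53:891  54:2082  55:1403
  56:348  57:3575  58:2078  59:875  60:3821  61:3742  62:1016
Giant step factor: 132^(-63) ≡ 3748 (mod 3851).
Scan 1020·3748^i mod 3851 for i = 0, 1, …:
  i=0: 1020   i=1: 2768   i=2: 3721   i=3: 1837
  i=4: 3339   i=5: 2673   i=6: 1953   i=7: 2944
  i=8: 997   i=9: 1286     …   i=49: 443
  i=50: 583
Match at i=50, j=18: x = 50·63 + 18 = 3168.

3168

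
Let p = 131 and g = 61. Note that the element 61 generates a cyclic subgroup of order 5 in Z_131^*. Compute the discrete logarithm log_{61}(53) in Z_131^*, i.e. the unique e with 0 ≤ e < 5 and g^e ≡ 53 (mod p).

2

Successive powers of 61 modulo 131:
  61^0=1  61^1=61  61^2=53
So 61^2 ≡ 53 (mod 131), giving e = 2.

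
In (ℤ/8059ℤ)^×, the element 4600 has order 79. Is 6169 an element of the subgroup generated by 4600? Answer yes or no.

no

6169 ∈ ⟨4600⟩ iff 6169^79 ≡ 1 (mod 8059), since |⟨4600⟩| = 79.
6169^79 mod 8059 = 628.
Since 628 ≠ 1, 6169 does not lie in the subgroup.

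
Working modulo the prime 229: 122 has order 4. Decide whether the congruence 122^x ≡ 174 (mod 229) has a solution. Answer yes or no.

⟨122⟩ has order 4; its elements mod 229 are {1, 107, 122, 228}.
174 is not in this set.

no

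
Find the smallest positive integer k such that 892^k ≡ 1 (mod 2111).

1055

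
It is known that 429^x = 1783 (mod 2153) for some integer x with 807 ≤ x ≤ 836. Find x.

Compute 429^807 mod 2153 = 1094, then multiply by 429 repeatedly:
  429^807=1094  429^808=2125  429^809=906  429^810=1134  429^811=2061
  429^812=1439  429^813=1573  429^814=928  429^815=1960  429^816=1170
  429^817=281  429^818=2134  429^819=461  429^820=1846  429^821=1783
Found 1783 at exponent 821.

821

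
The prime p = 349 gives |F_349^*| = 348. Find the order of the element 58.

The order of 58 must divide p − 1 = 348 = 2^2 · 3 · 29.
Divisors: 1, 2, 3, 4, 6, 12, 29, 58, 87, 116, 174, 348.
Check each in increasing order: 58^1 ≡ 58;  58^2 ≡ 223;  58^3 ≡ 21;  58^4 ≡ 171;  58^6 ≡ 92;  58^12 ≡ 88;  58^29 ≡ 213;  58^58 ≡ 348;  58^87 ≡ 136;  58^116 ≡ 1.
Smallest exponent giving 1 is 116.

116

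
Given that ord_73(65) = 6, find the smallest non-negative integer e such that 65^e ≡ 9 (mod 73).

5

Successive powers of 65 modulo 73:
  65^0=1  65^1=65  65^2=64  65^3=72  65^4=8  65^5=9
So 65^5 ≡ 9 (mod 73), giving e = 5.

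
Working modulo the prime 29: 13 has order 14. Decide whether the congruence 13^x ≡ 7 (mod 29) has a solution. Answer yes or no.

yes

7 ∈ ⟨13⟩ iff 7^14 ≡ 1 (mod 29), since |⟨13⟩| = 14.
7^14 mod 29 = 1.
Since 1 = 1, 7 lies in the subgroup.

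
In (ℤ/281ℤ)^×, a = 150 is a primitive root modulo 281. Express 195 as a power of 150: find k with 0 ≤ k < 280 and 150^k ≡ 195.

28

Baby-step giant-step with m = ceil(sqrt(280)) = 17.
Baby table (150^j mod 281 for j=0..16):
  0:1  1:150  2:20  3:190  4:119  5:147  6:132  7:130
  8:111  9:71  10:253  11:15  12:2  13:19  14:40  15:99
  16:238
Giant step factor: 150^(-17) ≡ 173 (mod 281).
Scan 195·173^i mod 281 for i = 0, 1, …:
  i=0: 195   i=1: 15
Match at i=1, j=11: k = 1·17 + 11 = 28.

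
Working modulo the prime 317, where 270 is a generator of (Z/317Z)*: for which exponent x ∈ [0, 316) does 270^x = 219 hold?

Baby-step giant-step with m = ceil(sqrt(316)) = 18.
Baby table (270^j mod 317 for j=0..17):
  0:1  1:270  2:307  3:153  4:100  5:55  6:268  7:84
  8:173  9:111  10:172  11:158  12:182  13:5  14:82  15:267
  16:131  17:183
Giant step factor: 270^(-18) ≡ 83 (mod 317).
Scan 219·83^i mod 317 for i = 0, 1, …:
  i=0: 219   i=1: 108   i=2: 88   i=3: 13
  i=4: 128   i=5: 163   i=6: 215   i=7: 93
  i=8: 111
Match at i=8, j=9: x = 8·18 + 9 = 153.

153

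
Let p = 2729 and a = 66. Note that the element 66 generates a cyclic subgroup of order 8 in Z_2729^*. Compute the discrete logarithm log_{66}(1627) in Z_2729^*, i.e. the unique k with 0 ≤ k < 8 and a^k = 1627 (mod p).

Successive powers of 66 modulo 2729:
  66^0=1  66^1=66  66^2=1627
So 66^2 ≡ 1627 (mod 2729), giving k = 2.

2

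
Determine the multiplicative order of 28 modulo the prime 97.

32

The order of 28 must divide p − 1 = 96 = 2^5 · 3.
Divisors: 1, 2, 3, 4, 6, 8, 12, 16, 24, 32, 48, 96.
Check each in increasing order: 28^1 ≡ 28;  28^2 ≡ 8;  28^3 ≡ 30;  28^4 ≡ 64;  28^6 ≡ 27;  28^8 ≡ 22;  28^12 ≡ 50;  28^16 ≡ 96;  28^24 ≡ 75;  28^32 ≡ 1.
Smallest exponent giving 1 is 32.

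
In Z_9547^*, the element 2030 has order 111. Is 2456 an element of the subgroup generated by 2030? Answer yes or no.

no

2456 ∈ ⟨2030⟩ iff 2456^111 ≡ 1 (mod 9547), since |⟨2030⟩| = 111.
2456^111 mod 9547 = 6104.
Since 6104 ≠ 1, 2456 does not lie in the subgroup.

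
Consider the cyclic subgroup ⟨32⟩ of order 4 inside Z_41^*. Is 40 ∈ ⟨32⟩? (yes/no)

yes

⟨32⟩ has order 4; its elements mod 41 are {1, 9, 32, 40}.
40 is in this set.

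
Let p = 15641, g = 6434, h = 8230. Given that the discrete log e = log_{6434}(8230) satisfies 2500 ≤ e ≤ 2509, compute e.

2506

Compute 6434^2500 mod 15641 = 9274, then multiply by 6434 repeatedly:
  6434^2500=9274  6434^2501=14142  6434^2502=5931  6434^2503=11655  6434^2504=5316
  6434^2505=11918  6434^2506=8230
Found 8230 at exponent 2506.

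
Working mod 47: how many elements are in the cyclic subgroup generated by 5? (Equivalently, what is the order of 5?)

The order of 5 must divide p − 1 = 46 = 2 · 23.
Divisors: 1, 2, 23, 46.
Check each in increasing order: 5^1 ≡ 5;  5^2 ≡ 25;  5^23 ≡ 46;  5^46 ≡ 1.
Smallest exponent giving 1 is 46.

46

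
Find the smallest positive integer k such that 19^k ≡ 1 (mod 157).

39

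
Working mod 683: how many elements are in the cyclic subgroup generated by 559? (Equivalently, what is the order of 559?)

31

The order of 559 must divide p − 1 = 682 = 2 · 11 · 31.
Divisors: 1, 2, 11, 22, 31, 62, 341, 682.
Check each in increasing order: 559^1 ≡ 559;  559^2 ≡ 350;  559^11 ≡ 46;  559^22 ≡ 67;  559^31 ≡ 1.
Smallest exponent giving 1 is 31.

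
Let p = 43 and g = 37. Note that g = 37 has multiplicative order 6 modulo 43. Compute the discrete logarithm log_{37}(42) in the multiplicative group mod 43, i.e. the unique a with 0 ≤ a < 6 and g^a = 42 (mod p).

Successive powers of 37 modulo 43:
  37^0=1  37^1=37  37^2=36  37^3=42
So 37^3 ≡ 42 (mod 43), giving a = 3.

3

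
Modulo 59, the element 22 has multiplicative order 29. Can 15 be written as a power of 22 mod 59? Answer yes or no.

yes

15 ∈ ⟨22⟩ iff 15^29 ≡ 1 (mod 59), since |⟨22⟩| = 29.
15^29 mod 59 = 1.
Since 1 = 1, 15 lies in the subgroup.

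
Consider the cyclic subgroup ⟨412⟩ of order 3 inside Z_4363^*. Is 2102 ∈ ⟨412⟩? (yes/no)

no

⟨412⟩ has order 3; its elements mod 4363 are {1, 412, 3950}.
2102 is not in this set.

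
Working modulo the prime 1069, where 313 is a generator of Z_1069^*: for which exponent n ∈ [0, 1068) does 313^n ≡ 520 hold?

339

Baby-step giant-step with m = ceil(sqrt(1068)) = 33.
Baby table (313^j mod 1069 for j=0..32):
  0:1  1:313  2:690  3:32  4:395  5:700  6:1024  7:881
  8:1020  9:698  10:398  11:570  12:956  13:977  14:67  15:660
  16:263  17:6  18:809  19:933  20:192  21:232  22:993  23:799
  24:1010  25:775  26:981  27:250  28:213  29:391  30:517  31:402
  32:753
Giant step factor: 313^(-33) ≡ 1048 (mod 1069).
Scan 520·1048^i mod 1069 for i = 0, 1, …:
  i=0: 520   i=1: 839   i=2: 554   i=3: 125
  i=4: 582   i=5: 606   i=6: 102   i=7: 1065
  i=8: 84   i=9: 374   i=10: 698
Match at i=10, j=9: n = 10·33 + 9 = 339.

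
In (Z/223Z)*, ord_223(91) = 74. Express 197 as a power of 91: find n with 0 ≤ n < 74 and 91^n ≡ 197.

46

Baby-step giant-step with m = ceil(sqrt(74)) = 9.
Baby table (91^j mod 223 for j=0..8):
  0:1  1:91  2:30  3:54  4:8  5:59  6:17  7:209
  8:64
Giant step factor: 91^(-9) ≡ 163 (mod 223).
Scan 197·163^i mod 223 for i = 0, 1, …:
  i=0: 197   i=1: 222   i=2: 60   i=3: 191
  i=4: 136   i=5: 91
Match at i=5, j=1: n = 5·9 + 1 = 46.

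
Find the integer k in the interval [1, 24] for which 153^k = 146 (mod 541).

Compute 153^1 mod 541 = 153, then multiply by 153 repeatedly:
  153^1=153  153^2=146
Found 146 at exponent 2.

2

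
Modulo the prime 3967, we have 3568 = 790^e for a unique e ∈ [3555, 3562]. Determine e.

Compute 790^3555 mod 3967 = 3086, then multiply by 790 repeatedly:
  790^3555=3086  790^3556=2202  790^3557=2034  790^3558=225  790^3559=3202
  790^3560=2601  790^3561=3851  790^3562=3568
Found 3568 at exponent 3562.

3562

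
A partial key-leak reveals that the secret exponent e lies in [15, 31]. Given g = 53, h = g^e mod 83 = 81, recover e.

16

Compute 53^15 mod 83 = 72, then multiply by 53 repeatedly:
  53^15=72  53^16=81
Found 81 at exponent 16.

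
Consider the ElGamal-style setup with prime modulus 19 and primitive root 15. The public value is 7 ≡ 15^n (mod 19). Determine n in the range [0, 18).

12

Successive powers of 15 modulo 19:
  15^0=1  15^1=15  15^2=16  15^3=12  15^4=9  15^5=2
  15^6=11  15^7=13  15^8=5  15^9=18  15^10=4  15^11=3
  15^12=7
So 15^12 ≡ 7 (mod 19), giving n = 12.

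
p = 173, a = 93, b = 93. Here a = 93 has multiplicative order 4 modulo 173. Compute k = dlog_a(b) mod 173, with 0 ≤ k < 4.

1

Successive powers of 93 modulo 173:
  93^0=1  93^1=93
So 93^1 ≡ 93 (mod 173), giving k = 1.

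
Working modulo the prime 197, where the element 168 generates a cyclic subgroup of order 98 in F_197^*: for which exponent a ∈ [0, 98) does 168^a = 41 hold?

33

Baby-step giant-step with m = ceil(sqrt(98)) = 10.
Baby table (168^j mod 197 for j=0..9):
  0:1  1:168  2:53  3:39  4:51  5:97  6:142  7:19
  8:40  9:22
Giant step factor: 168^(-10) ≡ 88 (mod 197).
Scan 41·88^i mod 197 for i = 0, 1, …:
  i=0: 41   i=1: 62   i=2: 137   i=3: 39
Match at i=3, j=3: a = 3·10 + 3 = 33.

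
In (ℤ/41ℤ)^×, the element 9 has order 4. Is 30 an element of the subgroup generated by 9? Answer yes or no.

no

30 ∈ ⟨9⟩ iff 30^4 ≡ 1 (mod 41), since |⟨9⟩| = 4.
30^4 mod 41 = 4.
Since 4 ≠ 1, 30 does not lie in the subgroup.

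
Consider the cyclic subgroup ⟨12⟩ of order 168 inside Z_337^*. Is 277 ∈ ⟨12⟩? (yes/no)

no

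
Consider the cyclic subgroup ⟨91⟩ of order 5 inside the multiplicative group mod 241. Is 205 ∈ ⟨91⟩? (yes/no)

yes

205 ∈ ⟨91⟩ iff 205^5 ≡ 1 (mod 241), since |⟨91⟩| = 5.
205^5 mod 241 = 1.
Since 1 = 1, 205 lies in the subgroup.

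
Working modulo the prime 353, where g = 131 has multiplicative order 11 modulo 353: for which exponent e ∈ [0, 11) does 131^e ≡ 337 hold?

Successive powers of 131 modulo 353:
  131^0=1  131^1=131  131^2=217  131^3=187  131^4=140  131^5=337
So 131^5 ≡ 337 (mod 353), giving e = 5.

5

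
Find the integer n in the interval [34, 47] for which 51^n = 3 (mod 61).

42

Compute 51^34 mod 61 = 4, then multiply by 51 repeatedly:
  51^34=4  51^35=21  51^36=34  51^37=26  51^38=45
  51^39=38  51^40=47  51^41=18  51^42=3
Found 3 at exponent 42.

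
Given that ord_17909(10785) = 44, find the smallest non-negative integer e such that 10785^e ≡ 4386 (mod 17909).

12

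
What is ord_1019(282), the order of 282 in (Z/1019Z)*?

The order of 282 must divide p − 1 = 1018 = 2 · 509.
Divisors: 1, 2, 509, 1018.
Check each in increasing order: 282^1 ≡ 282;  282^2 ≡ 42;  282^509 ≡ 1.
Smallest exponent giving 1 is 509.

509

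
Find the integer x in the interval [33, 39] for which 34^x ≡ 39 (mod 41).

34

Compute 34^33 mod 41 = 12, then multiply by 34 repeatedly:
  34^33=12  34^34=39
Found 39 at exponent 34.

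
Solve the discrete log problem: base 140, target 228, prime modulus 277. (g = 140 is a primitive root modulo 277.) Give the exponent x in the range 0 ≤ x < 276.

166

Baby-step giant-step with m = ceil(sqrt(276)) = 17.
Baby table (140^j mod 277 for j=0..16):
  0:1  1:140  2:210  3:38  4:57  5:224  6:59  7:227
  8:202  9:26  10:39  11:197  12:157  13:97  14:7  15:149
  16:85
Giant step factor: 140^(-17) ≡ 151 (mod 277).
Scan 228·151^i mod 277 for i = 0, 1, …:
  i=0: 228   i=1: 80   i=2: 169   i=3: 35
  i=4: 22   i=5: 275   i=6: 252   i=7: 103
  i=8: 41   i=9: 97
Match at i=9, j=13: x = 9·17 + 13 = 166.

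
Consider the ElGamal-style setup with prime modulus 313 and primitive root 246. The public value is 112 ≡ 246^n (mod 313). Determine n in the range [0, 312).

305

Baby-step giant-step with m = ceil(sqrt(312)) = 18.
Baby table (246^j mod 313 for j=0..17):
  0:1  1:246  2:107  3:30  4:181  5:80  6:274  7:109
  8:209  9:82  10:140  11:10  12:269  13:131  14:300  15:245
  16:174  17:236
Giant step factor: 246^(-18) ≡ 199 (mod 313).
Scan 112·199^i mod 313 for i = 0, 1, …:
  i=0: 112   i=1: 65   i=2: 102   i=3: 266
  i=4: 37   i=5: 164   i=6: 84   i=7: 127
  i=8: 233   i=9: 43     …   i=15: 267
  i=16: 236
Match at i=16, j=17: n = 16·18 + 17 = 305.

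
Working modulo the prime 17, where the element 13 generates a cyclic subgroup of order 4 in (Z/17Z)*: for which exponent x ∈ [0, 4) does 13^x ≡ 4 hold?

3

Successive powers of 13 modulo 17:
  13^0=1  13^1=13  13^2=16  13^3=4
So 13^3 ≡ 4 (mod 17), giving x = 3.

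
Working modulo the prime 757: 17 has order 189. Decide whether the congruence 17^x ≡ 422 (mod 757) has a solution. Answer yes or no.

yes

422 ∈ ⟨17⟩ iff 422^189 ≡ 1 (mod 757), since |⟨17⟩| = 189.
422^189 mod 757 = 1.
Since 1 = 1, 422 lies in the subgroup.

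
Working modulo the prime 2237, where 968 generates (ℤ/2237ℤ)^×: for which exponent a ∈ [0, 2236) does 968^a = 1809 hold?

53

Baby-step giant-step with m = ceil(sqrt(2236)) = 48.
Baby table (968^j mod 2237 for j=0..47):
  0:1  1:968  2:1958  3:605  4:1783  5:1217  6:1394  7:481
  8:312  9:21  10:195  11:852  12:1520  13:1651  14:950  15:193
  16:1153  17:2078  18:441  19:1858  20:2233  21:602  22:1116  23:2054
  24:1816  25:1843  26:1135  27:313  28:989  29:2153  30:1457  31:1066
  32:631  33:107  34:674  35:1465  36:2099  37:636  38:473  39:1516
  40:16  41:2066  42:10  43:732  44:1684  45:1576  46:2171  47:985
Giant step factor: 968^(-48) ≡ 1654 (mod 2237).
Scan 1809·1654^i mod 2237 for i = 0, 1, …:
  i=0: 1809   i=1: 1217
Match at i=1, j=5: a = 1·48 + 5 = 53.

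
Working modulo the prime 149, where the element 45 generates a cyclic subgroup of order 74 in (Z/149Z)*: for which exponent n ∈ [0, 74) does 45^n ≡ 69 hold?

Baby-step giant-step with m = ceil(sqrt(74)) = 9.
Baby table (45^j mod 149 for j=0..8):
  0:1  1:45  2:88  3:86  4:145  5:118  6:95  7:103
  8:16
Giant step factor: 45^(-9) ≡ 143 (mod 149).
Scan 69·143^i mod 149 for i = 0, 1, …:
  i=0: 69   i=1: 33   i=2: 100   i=3: 145
Match at i=3, j=4: n = 3·9 + 4 = 31.

31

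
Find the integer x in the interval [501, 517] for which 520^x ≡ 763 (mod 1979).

511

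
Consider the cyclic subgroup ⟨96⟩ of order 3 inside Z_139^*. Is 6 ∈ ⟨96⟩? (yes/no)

no

6 ∈ ⟨96⟩ iff 6^3 ≡ 1 (mod 139), since |⟨96⟩| = 3.
6^3 mod 139 = 77.
Since 77 ≠ 1, 6 does not lie in the subgroup.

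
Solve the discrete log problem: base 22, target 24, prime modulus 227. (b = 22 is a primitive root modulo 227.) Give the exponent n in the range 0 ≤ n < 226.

103

Baby-step giant-step with m = ceil(sqrt(226)) = 16.
Baby table (22^j mod 227 for j=0..15):
  0:1  1:22  2:30  3:206  4:219  5:51  6:214  7:168
  8:64  9:46  10:104  11:18  12:169  13:86  14:76  15:83
Giant step factor: 22^(-16) ≡ 159 (mod 227).
Scan 24·159^i mod 227 for i = 0, 1, …:
  i=0: 24   i=1: 184   i=2: 200   i=3: 20
  i=4: 2   i=5: 91   i=6: 168
Match at i=6, j=7: n = 6·16 + 7 = 103.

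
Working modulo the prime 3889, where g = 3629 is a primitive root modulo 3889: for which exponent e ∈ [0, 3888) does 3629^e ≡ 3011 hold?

2324

Baby-step giant-step with m = ceil(sqrt(3888)) = 63.
Baby table (3629^j mod 3889 for j=0..62):
  0:1  1:3629  2:1487  3:2280  4:2217  5:3041  6:2696  7:2949
  8:3282  9:2260  10:3528  11:524  12:3764  13:1388  14:797  15:2786
  16:2883  17:997  18:1343  19:830  20:1984  21:1397  22:2346  23:613
  24:69  25:1505  26:1489  27:1760  28:1302  29:3712  30:3241  31:1253
  32:896  33:380  34:2314  35:1155  36:3042  37:2436  38:547  39:1673
  40:588  41:2680  42:3220  43:2824  44:781  45:3057  46:2425  47:3407
  48:872  49:2731  50:1627  51:881  52:391  53:3343  54:1956  55:899
  56:3489  57:2886  58:217  59:1915  60:3781  61:857  62:2742
Giant step factor: 3629^(-63) ≡ 2927 (mod 3889).
Scan 3011·2927^i mod 3889 for i = 0, 1, …:
  i=0: 3011   i=1: 723   i=2: 605   i=3: 1340
  i=4: 2068   i=5: 1752   i=6: 2402   i=7: 3231
  i=8: 2978   i=9: 1357     …   i=35: 3186
  i=36: 3489
Match at i=36, j=56: e = 36·63 + 56 = 2324.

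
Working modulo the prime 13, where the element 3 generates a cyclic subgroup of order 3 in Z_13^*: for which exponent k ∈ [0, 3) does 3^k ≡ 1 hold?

0

Successive powers of 3 modulo 13:
  3^0=1
So 3^0 ≡ 1 (mod 13), giving k = 0.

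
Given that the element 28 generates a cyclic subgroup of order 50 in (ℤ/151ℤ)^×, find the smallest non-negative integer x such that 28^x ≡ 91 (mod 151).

Baby-step giant-step with m = ceil(sqrt(50)) = 8.
Baby table (28^j mod 151 for j=0..7):
  0:1  1:28  2:29  3:57  4:86  5:143  6:78  7:70
Giant step factor: 28^(-8) ≡ 50 (mod 151).
Scan 91·50^i mod 151 for i = 0, 1, …:
  i=0: 91   i=1: 20   i=2: 94   i=3: 19
  i=4: 44   i=5: 86
Match at i=5, j=4: x = 5·8 + 4 = 44.

44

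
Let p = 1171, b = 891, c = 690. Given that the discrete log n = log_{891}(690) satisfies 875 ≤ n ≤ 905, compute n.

902

Compute 891^875 mod 1171 = 183, then multiply by 891 repeatedly:
  891^875=183  891^876=284  891^877=108  891^878=206  891^879=870
  891^880=1139  891^881=763  891^882=653  891^883=1007  891^884=251
  891^885=1151  891^886=916  891^887=1140  891^888=483  891^889=596
  891^890=573  891^891=1158  891^892=127  891^893=741  891^894=958
  891^895=1090  891^896=431  891^897=1104  891^898=24  891^899=306
  891^900=974  891^901=123  891^902=690
Found 690 at exponent 902.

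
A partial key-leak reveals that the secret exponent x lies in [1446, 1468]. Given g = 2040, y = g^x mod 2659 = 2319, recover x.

Compute 2040^1446 mod 2659 = 1855, then multiply by 2040 repeatedly:
  2040^1446=1855  2040^1447=443  2040^1448=2319
Found 2319 at exponent 1448.

1448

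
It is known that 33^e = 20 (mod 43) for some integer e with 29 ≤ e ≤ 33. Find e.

Compute 33^29 mod 43 = 26, then multiply by 33 repeatedly:
  33^29=26  33^30=41  33^31=20
Found 20 at exponent 31.

31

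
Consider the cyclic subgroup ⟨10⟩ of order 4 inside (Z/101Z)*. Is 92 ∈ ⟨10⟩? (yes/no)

no

92 ∈ ⟨10⟩ iff 92^4 ≡ 1 (mod 101), since |⟨10⟩| = 4.
92^4 mod 101 = 97.
Since 97 ≠ 1, 92 does not lie in the subgroup.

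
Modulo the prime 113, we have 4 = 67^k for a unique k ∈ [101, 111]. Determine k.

104

Compute 67^101 mod 113 = 84, then multiply by 67 repeatedly:
  67^101=84  67^102=91  67^103=108  67^104=4
Found 4 at exponent 104.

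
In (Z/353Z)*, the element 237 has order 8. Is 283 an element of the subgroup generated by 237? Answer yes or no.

yes

283 ∈ ⟨237⟩ iff 283^8 ≡ 1 (mod 353), since |⟨237⟩| = 8.
283^8 mod 353 = 1.
Since 1 = 1, 283 lies in the subgroup.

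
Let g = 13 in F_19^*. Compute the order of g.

18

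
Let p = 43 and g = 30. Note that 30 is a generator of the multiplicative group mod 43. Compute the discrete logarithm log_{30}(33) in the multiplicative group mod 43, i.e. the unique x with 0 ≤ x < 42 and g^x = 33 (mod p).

41

Baby-step giant-step with m = ceil(sqrt(42)) = 7.
Baby table (30^j mod 43 for j=0..6):
  0:1  1:30  2:40  3:39  4:9  5:12  6:16
Giant step factor: 30^(-7) ≡ 37 (mod 43).
Scan 33·37^i mod 43 for i = 0, 1, …:
  i=0: 33   i=1: 17   i=2: 27   i=3: 10
  i=4: 26   i=5: 16
Match at i=5, j=6: x = 5·7 + 6 = 41.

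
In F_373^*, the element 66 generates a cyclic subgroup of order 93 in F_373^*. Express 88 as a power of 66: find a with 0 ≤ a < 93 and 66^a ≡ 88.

Baby-step giant-step with m = ceil(sqrt(93)) = 10.
Baby table (66^j mod 373 for j=0..9):
  0:1  1:66  2:253  3:286  4:226  5:369  6:109  7:107
  8:348  9:215
Giant step factor: 66^(-10) ≡ 70 (mod 373).
Scan 88·70^i mod 373 for i = 0, 1, …:
  i=0: 88   i=1: 192   i=2: 12   i=3: 94
  i=4: 239   i=5: 318   i=6: 253
Match at i=6, j=2: a = 6·10 + 2 = 62.

62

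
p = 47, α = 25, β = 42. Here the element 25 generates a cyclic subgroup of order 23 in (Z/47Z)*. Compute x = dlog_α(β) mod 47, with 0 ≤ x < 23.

12

Successive powers of 25 modulo 47:
  25^0=1  25^1=25  25^2=14  25^3=21  25^4=8  25^5=12
  25^6=18  25^7=27  25^8=17  25^9=2  25^10=3  25^11=28
  25^12=42
So 25^12 ≡ 42 (mod 47), giving x = 12.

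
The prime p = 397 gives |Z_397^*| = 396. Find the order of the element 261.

33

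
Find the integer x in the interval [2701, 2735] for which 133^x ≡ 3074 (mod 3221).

Compute 133^2701 mod 3221 = 1713, then multiply by 133 repeatedly:
  133^2701=1713  133^2702=2359  133^2703=1310  133^2704=296  133^2705=716
  133^2706=1819  133^2707=352  133^2708=1722  133^2709=335  133^2710=2682
  133^2711=2396  133^2712=3010  133^2713=926  133^2714=760  133^2715=1229
  133^2716=2407  133^2717=1252  133^2718=2245  133^2719=2253  133^2720=96
  133^2721=3105  133^2722=677  133^2723=3074
Found 3074 at exponent 2723.

2723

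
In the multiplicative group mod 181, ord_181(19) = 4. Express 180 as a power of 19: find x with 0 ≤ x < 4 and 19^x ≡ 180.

2

Successive powers of 19 modulo 181:
  19^0=1  19^1=19  19^2=180
So 19^2 ≡ 180 (mod 181), giving x = 2.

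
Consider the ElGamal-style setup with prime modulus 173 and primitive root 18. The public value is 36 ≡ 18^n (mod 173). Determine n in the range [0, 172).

Baby-step giant-step with m = ceil(sqrt(172)) = 14.
Baby table (18^j mod 173 for j=0..13):
  0:1  1:18  2:151  3:123  4:138  5:62  6:78  7:20
  8:14  9:79  10:38  11:165  12:29  13:3
Giant step factor: 18^(-14) ≡ 157 (mod 173).
Scan 36·157^i mod 173 for i = 0, 1, …:
  i=0: 36   i=1: 116   i=2: 47   i=3: 113
  i=4: 95   i=5: 37   i=6: 100   i=7: 130
  i=8: 169   i=9: 64   i=10: 14
Match at i=10, j=8: n = 10·14 + 8 = 148.

148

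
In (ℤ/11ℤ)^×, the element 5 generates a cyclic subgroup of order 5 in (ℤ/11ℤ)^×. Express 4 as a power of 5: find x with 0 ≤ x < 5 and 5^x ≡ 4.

Successive powers of 5 modulo 11:
  5^0=1  5^1=5  5^2=3  5^3=4
So 5^3 ≡ 4 (mod 11), giving x = 3.

3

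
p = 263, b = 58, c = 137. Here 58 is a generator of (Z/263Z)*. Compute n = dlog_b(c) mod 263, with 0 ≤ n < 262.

86

Baby-step giant-step with m = ceil(sqrt(262)) = 17.
Baby table (58^j mod 263 for j=0..16):
  0:1  1:58  2:208  3:229  4:132  5:29  6:104  7:246
  8:66  9:146  10:52  11:123  12:33  13:73  14:26  15:193
  16:148
Giant step factor: 58^(-17) ≡ 227 (mod 263).
Scan 137·227^i mod 263 for i = 0, 1, …:
  i=0: 137   i=1: 65   i=2: 27   i=3: 80
  i=4: 13   i=5: 58
Match at i=5, j=1: n = 5·17 + 1 = 86.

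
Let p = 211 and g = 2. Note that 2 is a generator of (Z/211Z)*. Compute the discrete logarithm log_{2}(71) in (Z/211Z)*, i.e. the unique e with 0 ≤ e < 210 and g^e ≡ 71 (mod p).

Baby-step giant-step with m = ceil(sqrt(210)) = 15.
Baby table (2^j mod 211 for j=0..14):
  0:1  1:2  2:4  3:8  4:16  5:32  6:64  7:128
  8:45  9:90  10:180  11:149  12:87  13:174  14:137
Giant step factor: 2^(-15) ≡ 67 (mod 211).
Scan 71·67^i mod 211 for i = 0, 1, …:
  i=0: 71   i=1: 115   i=2: 109   i=3: 129
  i=4: 203   i=5: 97   i=6: 169   i=7: 140
  i=8: 96   i=9: 102   i=10: 82   i=11: 8
Match at i=11, j=3: e = 11·15 + 3 = 168.

168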